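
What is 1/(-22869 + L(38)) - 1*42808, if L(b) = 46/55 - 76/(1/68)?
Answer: -66009465167/1541989 ≈ -42808.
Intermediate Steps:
L(b) = -284194/55 (L(b) = 46*(1/55) - 76/1/68 = 46/55 - 76*68 = 46/55 - 5168 = -284194/55)
1/(-22869 + L(38)) - 1*42808 = 1/(-22869 - 284194/55) - 1*42808 = 1/(-1541989/55) - 42808 = -55/1541989 - 42808 = -66009465167/1541989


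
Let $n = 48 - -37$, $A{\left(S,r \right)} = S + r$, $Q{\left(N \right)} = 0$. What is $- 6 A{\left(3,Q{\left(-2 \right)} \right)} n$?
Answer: $-1530$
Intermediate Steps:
$n = 85$ ($n = 48 + 37 = 85$)
$- 6 A{\left(3,Q{\left(-2 \right)} \right)} n = - 6 \left(3 + 0\right) 85 = \left(-6\right) 3 \cdot 85 = \left(-18\right) 85 = -1530$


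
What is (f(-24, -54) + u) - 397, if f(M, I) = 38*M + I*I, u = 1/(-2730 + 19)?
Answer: 4356576/2711 ≈ 1607.0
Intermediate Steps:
u = -1/2711 (u = 1/(-2711) = -1/2711 ≈ -0.00036887)
f(M, I) = I**2 + 38*M (f(M, I) = 38*M + I**2 = I**2 + 38*M)
(f(-24, -54) + u) - 397 = (((-54)**2 + 38*(-24)) - 1/2711) - 397 = ((2916 - 912) - 1/2711) - 397 = (2004 - 1/2711) - 397 = 5432843/2711 - 397 = 4356576/2711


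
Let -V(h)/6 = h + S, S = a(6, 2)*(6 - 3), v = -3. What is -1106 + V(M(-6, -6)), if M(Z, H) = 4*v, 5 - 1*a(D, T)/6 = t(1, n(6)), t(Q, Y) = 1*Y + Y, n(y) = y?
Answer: -278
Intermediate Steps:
t(Q, Y) = 2*Y (t(Q, Y) = Y + Y = 2*Y)
a(D, T) = -42 (a(D, T) = 30 - 12*6 = 30 - 6*12 = 30 - 72 = -42)
M(Z, H) = -12 (M(Z, H) = 4*(-3) = -12)
S = -126 (S = -42*(6 - 3) = -42*3 = -126)
V(h) = 756 - 6*h (V(h) = -6*(h - 126) = -6*(-126 + h) = 756 - 6*h)
-1106 + V(M(-6, -6)) = -1106 + (756 - 6*(-12)) = -1106 + (756 + 72) = -1106 + 828 = -278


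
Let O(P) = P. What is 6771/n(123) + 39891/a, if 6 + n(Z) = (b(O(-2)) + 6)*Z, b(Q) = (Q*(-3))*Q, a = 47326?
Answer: -48460907/5868424 ≈ -8.2579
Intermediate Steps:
b(Q) = -3*Q**2 (b(Q) = (-3*Q)*Q = -3*Q**2)
n(Z) = -6 - 6*Z (n(Z) = -6 + (-3*(-2)**2 + 6)*Z = -6 + (-3*4 + 6)*Z = -6 + (-12 + 6)*Z = -6 - 6*Z)
6771/n(123) + 39891/a = 6771/(-6 - 6*123) + 39891/47326 = 6771/(-6 - 738) + 39891*(1/47326) = 6771/(-744) + 39891/47326 = 6771*(-1/744) + 39891/47326 = -2257/248 + 39891/47326 = -48460907/5868424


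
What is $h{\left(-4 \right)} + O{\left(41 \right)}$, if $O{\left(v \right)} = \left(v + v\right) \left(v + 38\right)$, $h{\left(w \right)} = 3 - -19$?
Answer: $6500$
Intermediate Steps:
$h{\left(w \right)} = 22$ ($h{\left(w \right)} = 3 + 19 = 22$)
$O{\left(v \right)} = 2 v \left(38 + v\right)$
$h{\left(-4 \right)} + O{\left(41 \right)} = 22 + 2 \cdot 41 \left(38 + 41\right) = 22 + 2 \cdot 41 \cdot 79 = 22 + 6478 = 6500$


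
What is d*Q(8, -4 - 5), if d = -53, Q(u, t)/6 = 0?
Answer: 0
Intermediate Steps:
Q(u, t) = 0 (Q(u, t) = 6*0 = 0)
d*Q(8, -4 - 5) = -53*0 = 0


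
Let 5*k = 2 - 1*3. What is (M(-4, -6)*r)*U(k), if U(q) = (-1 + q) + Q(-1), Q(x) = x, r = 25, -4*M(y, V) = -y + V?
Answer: -55/2 ≈ -27.500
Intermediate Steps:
M(y, V) = -V/4 + y/4 (M(y, V) = -(-y + V)/4 = -(V - y)/4 = -V/4 + y/4)
k = -⅕ (k = (2 - 1*3)/5 = (2 - 3)/5 = (⅕)*(-1) = -⅕ ≈ -0.20000)
U(q) = -2 + q (U(q) = (-1 + q) - 1 = -2 + q)
(M(-4, -6)*r)*U(k) = ((-¼*(-6) + (¼)*(-4))*25)*(-2 - ⅕) = ((3/2 - 1)*25)*(-11/5) = ((½)*25)*(-11/5) = (25/2)*(-11/5) = -55/2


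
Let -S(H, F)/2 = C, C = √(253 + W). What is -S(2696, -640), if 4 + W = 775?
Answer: 64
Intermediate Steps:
W = 771 (W = -4 + 775 = 771)
C = 32 (C = √(253 + 771) = √1024 = 32)
S(H, F) = -64 (S(H, F) = -2*32 = -64)
-S(2696, -640) = -1*(-64) = 64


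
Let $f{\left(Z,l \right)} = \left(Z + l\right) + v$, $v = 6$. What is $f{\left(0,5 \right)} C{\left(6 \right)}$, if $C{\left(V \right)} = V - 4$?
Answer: $22$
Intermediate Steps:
$f{\left(Z,l \right)} = 6 + Z + l$ ($f{\left(Z,l \right)} = \left(Z + l\right) + 6 = 6 + Z + l$)
$C{\left(V \right)} = -4 + V$
$f{\left(0,5 \right)} C{\left(6 \right)} = \left(6 + 0 + 5\right) \left(-4 + 6\right) = 11 \cdot 2 = 22$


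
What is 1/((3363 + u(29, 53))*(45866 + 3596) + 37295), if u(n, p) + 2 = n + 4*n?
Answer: 1/173451067 ≈ 5.7653e-9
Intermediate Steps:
u(n, p) = -2 + 5*n (u(n, p) = -2 + (n + 4*n) = -2 + 5*n)
1/((3363 + u(29, 53))*(45866 + 3596) + 37295) = 1/((3363 + (-2 + 5*29))*(45866 + 3596) + 37295) = 1/((3363 + (-2 + 145))*49462 + 37295) = 1/((3363 + 143)*49462 + 37295) = 1/(3506*49462 + 37295) = 1/(173413772 + 37295) = 1/173451067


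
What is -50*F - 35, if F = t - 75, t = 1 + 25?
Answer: 2415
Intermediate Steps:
t = 26
F = -49 (F = 26 - 75 = -49)
-50*F - 35 = -50*(-49) - 35 = 2450 - 35 = 2415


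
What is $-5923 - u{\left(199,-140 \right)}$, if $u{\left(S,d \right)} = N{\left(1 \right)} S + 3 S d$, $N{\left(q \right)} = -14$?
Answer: $80443$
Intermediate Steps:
$u{\left(S,d \right)} = - 14 S + 3 S d$
$-5923 - u{\left(199,-140 \right)} = -5923 - 199 \left(-14 + 3 \left(-140\right)\right) = -5923 - 199 \left(-14 - 420\right) = -5923 - 199 \left(-434\right) = -5923 - -86366 = -5923 + 86366 = 80443$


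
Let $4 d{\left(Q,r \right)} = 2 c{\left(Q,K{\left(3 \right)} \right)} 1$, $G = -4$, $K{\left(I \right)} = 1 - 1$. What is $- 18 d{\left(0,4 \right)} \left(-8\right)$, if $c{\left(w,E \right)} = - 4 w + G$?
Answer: $-288$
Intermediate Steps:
$K{\left(I \right)} = 0$ ($K{\left(I \right)} = 1 - 1 = 0$)
$c{\left(w,E \right)} = -4 - 4 w$ ($c{\left(w,E \right)} = - 4 w - 4 = -4 - 4 w$)
$d{\left(Q,r \right)} = -2 - 2 Q$ ($d{\left(Q,r \right)} = \frac{2 \left(-4 - 4 Q\right) 1}{4} = \frac{\left(-8 - 8 Q\right) 1}{4} = \frac{-8 - 8 Q}{4} = -2 - 2 Q$)
$- 18 d{\left(0,4 \right)} \left(-8\right) = - 18 \left(-2 - 0\right) \left(-8\right) = - 18 \left(-2 + 0\right) \left(-8\right) = \left(-18\right) \left(-2\right) \left(-8\right) = 36 \left(-8\right) = -288$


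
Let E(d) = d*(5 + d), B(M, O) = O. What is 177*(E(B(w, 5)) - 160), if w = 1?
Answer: -19470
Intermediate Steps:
177*(E(B(w, 5)) - 160) = 177*(5*(5 + 5) - 160) = 177*(5*10 - 160) = 177*(50 - 160) = 177*(-110) = -19470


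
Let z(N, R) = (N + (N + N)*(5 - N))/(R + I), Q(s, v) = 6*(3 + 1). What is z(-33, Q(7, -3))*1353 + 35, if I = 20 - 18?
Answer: -3437063/26 ≈ -1.3219e+5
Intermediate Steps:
I = 2
Q(s, v) = 24 (Q(s, v) = 6*4 = 24)
z(N, R) = (N + 2*N*(5 - N))/(2 + R) (z(N, R) = (N + (N + N)*(5 - N))/(R + 2) = (N + (2*N)*(5 - N))/(2 + R) = (N + 2*N*(5 - N))/(2 + R))
z(-33, Q(7, -3))*1353 + 35 = -33*(11 - 2*(-33))/(2 + 24)*1353 + 35 = -33*(11 + 66)/26*1353 + 35 = -33*1/26*77*1353 + 35 = -2541/26*1353 + 35 = -3437973/26 + 35 = -3437063/26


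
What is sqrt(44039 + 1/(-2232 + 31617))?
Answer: 8*sqrt(66018606910)/9795 ≈ 209.85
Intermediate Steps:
sqrt(44039 + 1/(-2232 + 31617)) = sqrt(44039 + 1/29385) = sqrt(1294086016/29385) = 8*sqrt(66018606910)/9795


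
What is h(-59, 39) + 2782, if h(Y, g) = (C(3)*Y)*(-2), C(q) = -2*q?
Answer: 2074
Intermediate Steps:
h(Y, g) = 12*Y (h(Y, g) = ((-2*3)*Y)*(-2) = -6*Y*(-2) = 12*Y)
h(-59, 39) + 2782 = 12*(-59) + 2782 = -708 + 2782 = 2074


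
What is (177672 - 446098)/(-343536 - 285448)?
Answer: 134213/314492 ≈ 0.42676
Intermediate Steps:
(177672 - 446098)/(-343536 - 285448) = -268426/(-628984) = -268426*(-1/628984) = 134213/314492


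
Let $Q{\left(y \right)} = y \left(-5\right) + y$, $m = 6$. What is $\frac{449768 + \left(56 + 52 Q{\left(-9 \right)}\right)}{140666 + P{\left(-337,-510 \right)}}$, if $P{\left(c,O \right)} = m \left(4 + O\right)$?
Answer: $\frac{225848}{68815} \approx 3.282$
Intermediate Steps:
$Q{\left(y \right)} = - 4 y$ ($Q{\left(y \right)} = - 5 y + y = - 4 y$)
$P{\left(c,O \right)} = 24 + 6 O$ ($P{\left(c,O \right)} = 6 \left(4 + O\right) = 24 + 6 O$)
$\frac{449768 + \left(56 + 52 Q{\left(-9 \right)}\right)}{140666 + P{\left(-337,-510 \right)}} = \frac{449768 + \left(56 + 52 \left(\left(-4\right) \left(-9\right)\right)\right)}{140666 + \left(24 + 6 \left(-510\right)\right)} = \frac{449768 + \left(56 + 52 \cdot 36\right)}{140666 + \left(24 - 3060\right)} = \frac{449768 + \left(56 + 1872\right)}{140666 - 3036} = \frac{449768 + 1928}{137630} = 451696 \cdot \frac{1}{137630} = \frac{225848}{68815}$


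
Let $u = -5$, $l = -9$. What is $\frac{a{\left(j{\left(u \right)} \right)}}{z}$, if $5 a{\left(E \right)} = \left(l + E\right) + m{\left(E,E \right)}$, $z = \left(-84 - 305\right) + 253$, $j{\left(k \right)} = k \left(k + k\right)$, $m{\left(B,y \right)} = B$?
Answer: $- \frac{91}{680} \approx -0.13382$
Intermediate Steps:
$j{\left(k \right)} = 2 k^{2}$ ($j{\left(k \right)} = k 2 k = 2 k^{2}$)
$z = -136$ ($z = -389 + 253 = -136$)
$a{\left(E \right)} = - \frac{9}{5} + \frac{2 E}{5}$ ($a{\left(E \right)} = \frac{\left(-9 + E\right) + E}{5} = \frac{-9 + 2 E}{5} = - \frac{9}{5} + \frac{2 E}{5}$)
$\frac{a{\left(j{\left(u \right)} \right)}}{z} = \frac{- \frac{9}{5} + \frac{2 \cdot 2 \left(-5\right)^{2}}{5}}{-136} = \left(- \frac{9}{5} + \frac{2 \cdot 2 \cdot 25}{5}\right) \left(- \frac{1}{136}\right) = \left(- \frac{9}{5} + \frac{2}{5} \cdot 50\right) \left(- \frac{1}{136}\right) = \left(- \frac{9}{5} + 20\right) \left(- \frac{1}{136}\right) = \frac{91}{5} \left(- \frac{1}{136}\right) = - \frac{91}{680}$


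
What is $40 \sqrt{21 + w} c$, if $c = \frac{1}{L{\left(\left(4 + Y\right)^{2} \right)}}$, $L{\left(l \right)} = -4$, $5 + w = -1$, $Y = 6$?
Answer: $- 10 \sqrt{15} \approx -38.73$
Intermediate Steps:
$w = -6$ ($w = -5 - 1 = -6$)
$c = - \frac{1}{4}$ ($c = \frac{1}{-4} = - \frac{1}{4} \approx -0.25$)
$40 \sqrt{21 + w} c = 40 \sqrt{21 - 6} \left(- \frac{1}{4}\right) = 40 \sqrt{15} \left(- \frac{1}{4}\right) = - 10 \sqrt{15}$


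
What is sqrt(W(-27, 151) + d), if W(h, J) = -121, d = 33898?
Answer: 9*sqrt(417) ≈ 183.79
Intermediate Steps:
sqrt(W(-27, 151) + d) = sqrt(-121 + 33898) = sqrt(33777) = 9*sqrt(417)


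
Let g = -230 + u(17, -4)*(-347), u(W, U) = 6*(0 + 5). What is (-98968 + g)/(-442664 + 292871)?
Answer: 36536/49931 ≈ 0.73173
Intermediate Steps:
u(W, U) = 30 (u(W, U) = 6*5 = 30)
g = -10640 (g = -230 + 30*(-347) = -230 - 10410 = -10640)
(-98968 + g)/(-442664 + 292871) = (-98968 - 10640)/(-442664 + 292871) = -109608/(-149793) = -109608*(-1/149793) = 36536/49931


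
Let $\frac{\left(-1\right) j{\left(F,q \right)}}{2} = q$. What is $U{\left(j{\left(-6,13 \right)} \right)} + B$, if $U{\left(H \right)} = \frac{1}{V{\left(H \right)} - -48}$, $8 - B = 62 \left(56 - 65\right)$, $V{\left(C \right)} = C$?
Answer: $\frac{12453}{22} \approx 566.04$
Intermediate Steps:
$B = 566$ ($B = 8 - 62 \left(56 - 65\right) = 8 - 62 \left(-9\right) = 8 - -558 = 8 + 558 = 566$)
$j{\left(F,q \right)} = - 2 q$
$U{\left(H \right)} = \frac{1}{48 + H}$ ($U{\left(H \right)} = \frac{1}{H - -48} = \frac{1}{H + 48} = \frac{1}{48 + H}$)
$U{\left(j{\left(-6,13 \right)} \right)} + B = \frac{1}{48 - 26} + 566 = \frac{1}{22} + 566 = \frac{12453}{22}$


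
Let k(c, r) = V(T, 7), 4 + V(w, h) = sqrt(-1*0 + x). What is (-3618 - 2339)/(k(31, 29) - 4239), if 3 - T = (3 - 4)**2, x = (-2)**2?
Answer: 5957/4241 ≈ 1.4046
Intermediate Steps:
x = 4
T = 2 (T = 3 - (3 - 4)**2 = 3 - 1*(-1)**2 = 3 - 1*1 = 3 - 1 = 2)
V(w, h) = -2 (V(w, h) = -4 + sqrt(-1*0 + 4) = -4 + sqrt(0 + 4) = -4 + sqrt(4) = -4 + 2 = -2)
k(c, r) = -2
(-3618 - 2339)/(k(31, 29) - 4239) = (-3618 - 2339)/(-2 - 4239) = -5957/(-4241) = -5957*(-1/4241) = 5957/4241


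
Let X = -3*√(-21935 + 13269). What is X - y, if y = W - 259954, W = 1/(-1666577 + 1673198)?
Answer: 1721155433/6621 - 3*I*√8666 ≈ 2.5995e+5 - 279.27*I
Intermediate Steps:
W = 1/6621 ≈ 0.00015103
X = -3*I*√8666 ≈ -279.27*I
y = -1721155433/6621 (y = 1/6621 - 259954 = -1721155433/6621 ≈ -2.5995e+5)
X - y = -3*I*√8666 - 1*(-1721155433/6621) = -3*I*√8666 + 1721155433/6621 = 1721155433/6621 - 3*I*√8666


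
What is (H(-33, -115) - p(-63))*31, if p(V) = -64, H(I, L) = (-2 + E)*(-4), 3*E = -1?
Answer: 6820/3 ≈ 2273.3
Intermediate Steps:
E = -⅓ (E = (⅓)*(-1) = -⅓ ≈ -0.33333)
H(I, L) = 28/3 (H(I, L) = (-2 - ⅓)*(-4) = -7/3*(-4) = 28/3)
(H(-33, -115) - p(-63))*31 = (28/3 - 1*(-64))*31 = (28/3 + 64)*31 = (220/3)*31 = 6820/3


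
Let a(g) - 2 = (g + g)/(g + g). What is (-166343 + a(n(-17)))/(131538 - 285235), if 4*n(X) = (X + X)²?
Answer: 166340/153697 ≈ 1.0823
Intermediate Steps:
n(X) = X² (n(X) = (X + X)²/4 = (2*X)²/4 = (4*X²)/4 = X²)
a(g) = 3 (a(g) = 2 + (g + g)/(g + g) = 2 + (2*g)/((2*g)) = 2 + (2*g)*(1/(2*g)) = 2 + 1 = 3)
(-166343 + a(n(-17)))/(131538 - 285235) = (-166343 + 3)/(131538 - 285235) = -166340/(-153697) = -166340*(-1/153697) = 166340/153697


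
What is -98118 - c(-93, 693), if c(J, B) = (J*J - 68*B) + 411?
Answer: -60054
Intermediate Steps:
c(J, B) = 411 + J² - 68*B (c(J, B) = (J² - 68*B) + 411 = 411 + J² - 68*B)
-98118 - c(-93, 693) = -98118 - (411 + (-93)² - 68*693) = -98118 - (411 + 8649 - 47124) = -98118 - 1*(-38064) = -98118 + 38064 = -60054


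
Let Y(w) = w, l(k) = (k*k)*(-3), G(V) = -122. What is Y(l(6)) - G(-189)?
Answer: 14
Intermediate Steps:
l(k) = -3*k² (l(k) = k²*(-3) = -3*k²)
Y(l(6)) - G(-189) = -3*6² - 1*(-122) = -3*36 + 122 = -108 + 122 = 14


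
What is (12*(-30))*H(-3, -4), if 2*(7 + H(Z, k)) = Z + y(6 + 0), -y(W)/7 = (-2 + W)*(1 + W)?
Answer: 38340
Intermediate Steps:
y(W) = -7*(1 + W)*(-2 + W) (y(W) = -7*(-2 + W)*(1 + W) = -7*(1 + W)*(-2 + W))
H(Z, k) = -105 + Z/2 (H(Z, k) = -7 + (Z + (14 - 7*(6 + 0)**2 + 7*(6 + 0)))/2 = -7 + (Z + (14 - 7*6**2 + 7*6))/2 = -7 + (Z + (14 - 7*36 + 42))/2 = -7 + (Z + (14 - 252 + 42))/2 = -7 + (Z - 196)/2 = -7 + (-196 + Z)/2 = -7 + (-98 + Z/2) = -105 + Z/2)
(12*(-30))*H(-3, -4) = (12*(-30))*(-105 + (1/2)*(-3)) = -360*(-105 - 3/2) = -360*(-213/2) = 38340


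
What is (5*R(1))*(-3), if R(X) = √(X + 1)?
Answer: -15*√2 ≈ -21.213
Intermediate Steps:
R(X) = √(1 + X)
(5*R(1))*(-3) = (5*√(1 + 1))*(-3) = (5*√2)*(-3) = -15*√2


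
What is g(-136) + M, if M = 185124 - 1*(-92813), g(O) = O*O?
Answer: 296433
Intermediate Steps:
g(O) = O**2
M = 277937 (M = 185124 + 92813 = 277937)
g(-136) + M = (-136)**2 + 277937 = 18496 + 277937 = 296433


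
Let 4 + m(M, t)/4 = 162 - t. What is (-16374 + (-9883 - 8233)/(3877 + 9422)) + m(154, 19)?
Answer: -210381698/13299 ≈ -15819.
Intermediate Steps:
m(M, t) = 632 - 4*t (m(M, t) = -16 + 4*(162 - t) = -16 + (648 - 4*t) = 632 - 4*t)
(-16374 + (-9883 - 8233)/(3877 + 9422)) + m(154, 19) = (-16374 + (-9883 - 8233)/(3877 + 9422)) + (632 - 4*19) = (-16374 - 18116/13299) + (632 - 76) = (-16374 - 18116*1/13299) + 556 = (-16374 - 18116/13299) + 556 = -217775942/13299 + 556 = -210381698/13299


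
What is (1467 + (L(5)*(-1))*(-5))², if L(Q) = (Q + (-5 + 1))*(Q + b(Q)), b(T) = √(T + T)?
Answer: 2226314 + 14920*√10 ≈ 2.2735e+6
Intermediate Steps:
b(T) = √2*√T (b(T) = √(2*T) = √2*√T)
L(Q) = (-4 + Q)*(Q + √2*√Q) (L(Q) = (Q + (-5 + 1))*(Q + √2*√Q) = (Q - 4)*(Q + √2*√Q) = (-4 + Q)*(Q + √2*√Q))
(1467 + (L(5)*(-1))*(-5))² = (1467 + ((5² - 4*5 + √2*5^(3/2) - 4*√2*√5)*(-1))*(-5))² = (1467 + ((25 - 20 + √2*(5*√5) - 4*√10)*(-1))*(-5))² = (1467 + ((25 - 20 + 5*√10 - 4*√10)*(-1))*(-5))² = (1467 + ((5 + √10)*(-1))*(-5))² = (1467 + (-5 - √10)*(-5))² = (1467 + (25 + 5*√10))² = (1492 + 5*√10)²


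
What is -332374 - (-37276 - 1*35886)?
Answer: -259212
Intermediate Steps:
-332374 - (-37276 - 1*35886) = -332374 - (-37276 - 35886) = -332374 - 1*(-73162) = -332374 + 73162 = -259212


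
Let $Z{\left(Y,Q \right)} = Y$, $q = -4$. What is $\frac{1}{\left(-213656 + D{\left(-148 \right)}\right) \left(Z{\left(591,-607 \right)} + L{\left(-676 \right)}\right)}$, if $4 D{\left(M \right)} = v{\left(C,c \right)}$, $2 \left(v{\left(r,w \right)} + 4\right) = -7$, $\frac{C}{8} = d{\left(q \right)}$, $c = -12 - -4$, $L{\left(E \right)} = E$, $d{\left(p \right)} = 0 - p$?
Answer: $\frac{8}{145287355} \approx 5.5063 \cdot 10^{-8}$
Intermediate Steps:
$d{\left(p \right)} = - p$
$c = -8$ ($c = -12 + 4 = -8$)
$C = 32$ ($C = 8 \left(\left(-1\right) \left(-4\right)\right) = 8 \cdot 4 = 32$)
$v{\left(r,w \right)} = - \frac{15}{2}$ ($v{\left(r,w \right)} = -4 + \frac{1}{2} \left(-7\right) = -4 - \frac{7}{2} = - \frac{15}{2}$)
$D{\left(M \right)} = - \frac{15}{8}$ ($D{\left(M \right)} = \frac{1}{4} \left(- \frac{15}{2}\right) = - \frac{15}{8}$)
$\frac{1}{\left(-213656 + D{\left(-148 \right)}\right) \left(Z{\left(591,-607 \right)} + L{\left(-676 \right)}\right)} = \frac{1}{\left(-213656 - \frac{15}{8}\right) \left(591 - 676\right)} = \frac{1}{\left(- \frac{1709263}{8}\right) \left(-85\right)} = \frac{1}{\frac{145287355}{8}} = \frac{8}{145287355}$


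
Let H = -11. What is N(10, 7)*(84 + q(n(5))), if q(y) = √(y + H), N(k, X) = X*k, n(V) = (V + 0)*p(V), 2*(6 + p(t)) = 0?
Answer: 5880 + 70*I*√41 ≈ 5880.0 + 448.22*I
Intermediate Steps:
p(t) = -6 (p(t) = -6 + (½)*0 = -6 + 0 = -6)
n(V) = -6*V (n(V) = (V + 0)*(-6) = V*(-6) = -6*V)
q(y) = √(-11 + y) (q(y) = √(y - 11) = √(-11 + y))
N(10, 7)*(84 + q(n(5))) = (7*10)*(84 + √(-11 - 6*5)) = 70*(84 + √(-11 - 30)) = 70*(84 + √(-41)) = 70*(84 + I*√41) = 5880 + 70*I*√41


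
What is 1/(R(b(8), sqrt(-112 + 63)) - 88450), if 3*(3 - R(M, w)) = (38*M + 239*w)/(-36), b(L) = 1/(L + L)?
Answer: -66025315296/5839739789171177 - 11563776*I/5839739789171177 ≈ -1.1306e-5 - 1.9802e-9*I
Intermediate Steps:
b(L) = 1/(2*L)
R(M, w) = 3 + 19*M/54 + 239*w/108 (R(M, w) = 3 - (38*M + 239*w)/(3*(-36)) = 3 - (38*M + 239*w)*(-1)/(3*36) = 3 - (-239*w/36 - 19*M/18)/3 = 3 + (19*M/54 + 239*w/108) = 3 + 19*M/54 + 239*w/108)
1/(R(b(8), sqrt(-112 + 63)) - 88450) = 1/((3 + 19*((1/2)/8)/54 + 239*sqrt(-112 + 63)/108) - 88450) = 1/((3 + 19*((1/2)*(1/8))/54 + 239*sqrt(-49)/108) - 88450) = 1/((3 + (19/54)*(1/16) + 239*(7*I)/108) - 88450) = 1/((3 + 19/864 + 1673*I/108) - 88450) = 1/((2611/864 + 1673*I/108) - 88450) = 1/(-76418189/864 + 1673*I/108) = 746496*(-76418189/864 - 1673*I/108)/5839739789171177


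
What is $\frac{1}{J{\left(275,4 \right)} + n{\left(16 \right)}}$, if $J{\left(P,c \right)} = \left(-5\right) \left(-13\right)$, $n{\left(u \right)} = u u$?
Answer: $\frac{1}{321} \approx 0.0031153$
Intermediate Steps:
$n{\left(u \right)} = u^{2}$
$J{\left(P,c \right)} = 65$
$\frac{1}{J{\left(275,4 \right)} + n{\left(16 \right)}} = \frac{1}{65 + 16^{2}} = \frac{1}{65 + 256} = \frac{1}{321}$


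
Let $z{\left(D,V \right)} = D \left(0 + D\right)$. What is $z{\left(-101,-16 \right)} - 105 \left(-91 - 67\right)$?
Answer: $26791$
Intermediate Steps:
$z{\left(D,V \right)} = D^{2}$ ($z{\left(D,V \right)} = D D = D^{2}$)
$z{\left(-101,-16 \right)} - 105 \left(-91 - 67\right) = \left(-101\right)^{2} - 105 \left(-91 - 67\right) = 10201 - -16590 = 10201 + 16590 = 26791$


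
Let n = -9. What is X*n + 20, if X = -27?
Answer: 263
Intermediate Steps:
X*n + 20 = -27*(-9) + 20 = 243 + 20 = 263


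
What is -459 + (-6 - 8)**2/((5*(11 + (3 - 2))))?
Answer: -6836/15 ≈ -455.73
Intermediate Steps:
-459 + (-6 - 8)**2/((5*(11 + (3 - 2)))) = -459 + (-14)**2/(5*(11 + 1)) = -459 + 196/(5*12) = -459 + 196/60 = -459 + (1/60)*196 = -459 + 49/15 = -6836/15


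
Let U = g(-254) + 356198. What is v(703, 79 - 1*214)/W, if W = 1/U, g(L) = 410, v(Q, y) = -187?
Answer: -66685696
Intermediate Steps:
U = 356608 (U = 410 + 356198 = 356608)
W = 1/356608 ≈ 2.8042e-6
v(703, 79 - 1*214)/W = -187/1/356608 = -187*356608 = -66685696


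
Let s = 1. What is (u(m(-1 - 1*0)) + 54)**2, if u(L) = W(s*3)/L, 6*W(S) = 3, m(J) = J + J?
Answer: 46225/16 ≈ 2889.1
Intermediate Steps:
m(J) = 2*J
W(S) = 1/2 (W(S) = (1/6)*3 = 1/2)
u(L) = 1/(2*L)
(u(m(-1 - 1*0)) + 54)**2 = (1/(2*((2*(-1 - 1*0)))) + 54)**2 = (1/(2*((2*(-1 + 0)))) + 54)**2 = (1/(2*((2*(-1)))) + 54)**2 = ((1/2)/(-2) + 54)**2 = ((1/2)*(-1/2) + 54)**2 = (-1/4 + 54)**2 = (215/4)**2 = 46225/16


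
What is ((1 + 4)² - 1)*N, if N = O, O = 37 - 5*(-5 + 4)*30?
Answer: 4488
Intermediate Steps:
O = 187 (O = 37 - 5*(-1)*30 = 37 + 5*30 = 37 + 150 = 187)
N = 187
((1 + 4)² - 1)*N = ((1 + 4)² - 1)*187 = (5² - 1)*187 = (25 - 1)*187 = 24*187 = 4488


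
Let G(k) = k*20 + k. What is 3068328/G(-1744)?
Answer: -127847/1526 ≈ -83.779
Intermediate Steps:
G(k) = 21*k (G(k) = 20*k + k = 21*k)
3068328/G(-1744) = 3068328/((21*(-1744))) = 3068328/(-36624) = 3068328*(-1/36624) = -127847/1526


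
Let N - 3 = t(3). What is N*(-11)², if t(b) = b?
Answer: 726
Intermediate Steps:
N = 6 (N = 3 + 3 = 6)
N*(-11)² = 6*(-11)² = 6*121 = 726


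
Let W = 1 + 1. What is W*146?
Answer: 292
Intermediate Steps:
W = 2
W*146 = 2*146 = 292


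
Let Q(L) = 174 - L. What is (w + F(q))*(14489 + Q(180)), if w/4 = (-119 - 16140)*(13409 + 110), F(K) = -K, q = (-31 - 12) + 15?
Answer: -12733767243848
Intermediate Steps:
q = -28 (q = -43 + 15 = -28)
w = -879221684 (w = 4*((-119 - 16140)*(13409 + 110)) = 4*(-16259*13519) = 4*(-219805421) = -879221684)
(w + F(q))*(14489 + Q(180)) = (-879221684 - 1*(-28))*(14489 + (174 - 1*180)) = (-879221684 + 28)*(14489 + (174 - 180)) = -879221656*(14489 - 6) = -879221656*14483 = -12733767243848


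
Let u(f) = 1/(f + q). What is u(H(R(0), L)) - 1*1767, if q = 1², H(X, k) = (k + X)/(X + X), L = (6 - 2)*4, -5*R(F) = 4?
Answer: -30041/17 ≈ -1767.1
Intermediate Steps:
R(F) = -⅘ (R(F) = -⅕*4 = -⅘)
L = 16 (L = 4*4 = 16)
H(X, k) = (X + k)/(2*X) (H(X, k) = (X + k)/((2*X)) = (X + k)*(1/(2*X)) = (X + k)/(2*X))
q = 1
u(f) = 1/(1 + f) (u(f) = 1/(f + 1) = 1/(1 + f))
u(H(R(0), L)) - 1*1767 = 1/(1 + (-⅘ + 16)/(2*(-⅘))) - 1*1767 = 1/(1 + (½)*(-5/4)*(76/5)) - 1767 = 1/(1 - 19/2) - 1767 = 1/(-17/2) - 1767 = -2/17 - 1767 = -30041/17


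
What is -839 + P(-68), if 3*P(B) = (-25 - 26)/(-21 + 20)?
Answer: -822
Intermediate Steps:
P(B) = 17 (P(B) = ((-25 - 26)/(-21 + 20))/3 = (-51/(-1))/3 = (-51*(-1))/3 = (⅓)*51 = 17)
-839 + P(-68) = -839 + 17 = -822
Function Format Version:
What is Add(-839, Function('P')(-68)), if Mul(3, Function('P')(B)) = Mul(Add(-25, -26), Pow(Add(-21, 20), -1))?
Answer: -822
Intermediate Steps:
Function('P')(B) = 17 (Function('P')(B) = Mul(Rational(1, 3), Mul(Add(-25, -26), Pow(Add(-21, 20), -1))) = Mul(Rational(1, 3), Mul(-51, Pow(-1, -1))) = Mul(Rational(1, 3), Mul(-51, -1)) = Mul(Rational(1, 3), 51) = 17)
Add(-839, Function('P')(-68)) = Add(-839, 17) = -822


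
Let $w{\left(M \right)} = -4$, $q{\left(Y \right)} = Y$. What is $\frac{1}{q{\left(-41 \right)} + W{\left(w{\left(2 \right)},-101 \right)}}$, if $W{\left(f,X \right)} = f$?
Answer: $- \frac{1}{45} \approx -0.022222$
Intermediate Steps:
$\frac{1}{q{\left(-41 \right)} + W{\left(w{\left(2 \right)},-101 \right)}} = \frac{1}{-41 - 4} = \frac{1}{-45} = - \frac{1}{45}$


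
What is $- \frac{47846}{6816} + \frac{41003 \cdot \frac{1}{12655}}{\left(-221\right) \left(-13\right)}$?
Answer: $- \frac{869648270021}{123907433520} \approx -7.0185$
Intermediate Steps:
$- \frac{47846}{6816} + \frac{41003 \cdot \frac{1}{12655}}{\left(-221\right) \left(-13\right)} = \left(-47846\right) \frac{1}{6816} + \frac{41003 \cdot \frac{1}{12655}}{2873} = - \frac{23923}{3408} + \frac{41003}{12655} \cdot \frac{1}{2873} = - \frac{23923}{3408} + \frac{41003}{36357815} = - \frac{869648270021}{123907433520}$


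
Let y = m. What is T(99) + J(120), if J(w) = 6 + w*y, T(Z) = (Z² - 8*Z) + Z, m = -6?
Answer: 8394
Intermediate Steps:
y = -6
T(Z) = Z² - 7*Z
J(w) = 6 - 6*w (J(w) = 6 + w*(-6) = 6 - 6*w)
T(99) + J(120) = 99*(-7 + 99) + (6 - 6*120) = 99*92 + (6 - 720) = 9108 - 714 = 8394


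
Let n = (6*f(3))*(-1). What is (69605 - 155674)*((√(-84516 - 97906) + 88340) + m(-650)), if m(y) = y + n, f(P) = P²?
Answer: -7542742884 - 86069*I*√182422 ≈ -7.5427e+9 - 3.6761e+7*I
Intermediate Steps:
n = -54 (n = (6*3²)*(-1) = (6*9)*(-1) = 54*(-1) = -54)
m(y) = -54 + y (m(y) = y - 54 = -54 + y)
(69605 - 155674)*((√(-84516 - 97906) + 88340) + m(-650)) = (69605 - 155674)*((√(-84516 - 97906) + 88340) + (-54 - 650)) = -86069*((√(-182422) + 88340) - 704) = -86069*((I*√182422 + 88340) - 704) = -86069*((88340 + I*√182422) - 704) = -86069*(87636 + I*√182422) = -7542742884 - 86069*I*√182422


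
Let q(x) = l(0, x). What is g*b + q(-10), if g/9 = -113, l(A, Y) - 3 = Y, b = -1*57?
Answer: 57962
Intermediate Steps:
b = -57
l(A, Y) = 3 + Y
g = -1017 (g = 9*(-113) = -1017)
q(x) = 3 + x
g*b + q(-10) = -1017*(-57) + (3 - 10) = 57969 - 7 = 57962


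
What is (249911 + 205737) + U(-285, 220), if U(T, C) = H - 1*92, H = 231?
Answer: 455787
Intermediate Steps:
U(T, C) = 139 (U(T, C) = 231 - 1*92 = 231 - 92 = 139)
(249911 + 205737) + U(-285, 220) = (249911 + 205737) + 139 = 455648 + 139 = 455787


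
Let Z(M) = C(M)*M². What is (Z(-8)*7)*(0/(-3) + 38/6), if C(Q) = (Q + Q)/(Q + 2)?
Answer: 68096/9 ≈ 7566.2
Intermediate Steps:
C(Q) = 2*Q/(2 + Q) (C(Q) = (2*Q)/(2 + Q) = 2*Q/(2 + Q))
Z(M) = 2*M³/(2 + M) (Z(M) = (2*M/(2 + M))*M² = 2*M³/(2 + M))
(Z(-8)*7)*(0/(-3) + 38/6) = ((2*(-8)³/(2 - 8))*7)*(0/(-3) + 38/6) = ((2*(-512)/(-6))*7)*(0*(-⅓) + 38*(⅙)) = ((2*(-512)*(-⅙))*7)*(0 + 19/3) = ((512/3)*7)*(19/3) = (3584/3)*(19/3) = 68096/9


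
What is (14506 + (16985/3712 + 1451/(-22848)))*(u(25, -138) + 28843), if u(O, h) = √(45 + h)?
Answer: 554624890660213/1325184 + 19229098591*I*√93/1325184 ≈ 4.1853e+8 + 1.3993e+5*I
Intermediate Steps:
(14506 + (16985/3712 + 1451/(-22848)))*(u(25, -138) + 28843) = (14506 + (16985/3712 + 1451/(-22848)))*(√(45 - 138) + 28843) = (14506 + (16985*(1/3712) + 1451*(-1/22848)))*(√(-93) + 28843) = (14506 + (16985/3712 - 1451/22848))*(I*√93 + 28843) = (14506 + 5979487/1325184)*(28843 + I*√93) = 19229098591*(28843 + I*√93)/1325184 = 554624890660213/1325184 + 19229098591*I*√93/1325184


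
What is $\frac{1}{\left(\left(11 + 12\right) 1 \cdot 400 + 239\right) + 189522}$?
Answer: $\frac{1}{198961} \approx 5.0261 \cdot 10^{-6}$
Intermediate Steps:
$\frac{1}{\left(\left(11 + 12\right) 1 \cdot 400 + 239\right) + 189522} = \frac{1}{\left(23 \cdot 1 \cdot 400 + 239\right) + 189522} = \frac{1}{\left(23 \cdot 400 + 239\right) + 189522} = \frac{1}{\left(9200 + 239\right) + 189522} = \frac{1}{9439 + 189522} = \frac{1}{198961}$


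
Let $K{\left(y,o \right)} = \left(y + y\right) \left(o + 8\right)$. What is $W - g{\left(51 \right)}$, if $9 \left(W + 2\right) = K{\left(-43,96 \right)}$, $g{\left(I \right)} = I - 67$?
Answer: $- \frac{8818}{9} \approx -979.78$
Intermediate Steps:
$g{\left(I \right)} = -67 + I$ ($g{\left(I \right)} = I - 67 = -67 + I$)
$K{\left(y,o \right)} = 2 y \left(8 + o\right)$
$W = - \frac{8962}{9}$ ($W = -2 + \frac{2 \left(-43\right) \left(8 + 96\right)}{9} = -2 + \frac{2 \left(-43\right) 104}{9} = -2 + \frac{1}{9} \left(-8944\right) = -2 - \frac{8944}{9} = - \frac{8962}{9} \approx -995.78$)
$W - g{\left(51 \right)} = - \frac{8962}{9} - \left(-67 + 51\right) = - \frac{8962}{9} - -16 = - \frac{8962}{9} + 16 = - \frac{8818}{9}$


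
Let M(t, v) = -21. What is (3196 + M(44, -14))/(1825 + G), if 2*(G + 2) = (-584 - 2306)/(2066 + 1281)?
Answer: 10626725/6100136 ≈ 1.7420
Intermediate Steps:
G = -8139/3347 (G = -2 + ((-584 - 2306)/(2066 + 1281))/2 = -2 + (-2890/3347)/2 = -2 + (-2890*1/3347)/2 = -2 + (½)*(-2890/3347) = -2 - 1445/3347 = -8139/3347 ≈ -2.4317)
(3196 + M(44, -14))/(1825 + G) = (3196 - 21)/(1825 - 8139/3347) = 3175/(6100136/3347) = 3175*(3347/6100136) = 10626725/6100136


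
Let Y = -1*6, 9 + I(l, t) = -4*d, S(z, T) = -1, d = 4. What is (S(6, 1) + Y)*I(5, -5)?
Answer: 175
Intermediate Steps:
I(l, t) = -25 (I(l, t) = -9 - 4*4 = -9 - 16 = -25)
Y = -6
(S(6, 1) + Y)*I(5, -5) = (-1 - 6)*(-25) = -7*(-25) = 175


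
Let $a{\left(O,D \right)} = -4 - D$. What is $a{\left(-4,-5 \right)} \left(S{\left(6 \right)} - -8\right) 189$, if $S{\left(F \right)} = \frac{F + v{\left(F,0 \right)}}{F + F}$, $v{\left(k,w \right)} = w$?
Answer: $\frac{3213}{2} \approx 1606.5$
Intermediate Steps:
$S{\left(F \right)} = \frac{1}{2}$ ($S{\left(F \right)} = \frac{F + 0}{F + F} = \frac{F}{2 F} = F \frac{1}{2 F} = \frac{1}{2}$)
$a{\left(-4,-5 \right)} \left(S{\left(6 \right)} - -8\right) 189 = \left(-4 - -5\right) \left(\frac{1}{2} - -8\right) 189 = \left(-4 + 5\right) \left(\frac{1}{2} + 8\right) 189 = 1 \cdot \frac{17}{2} \cdot 189 = \frac{17}{2} \cdot 189 = \frac{3213}{2}$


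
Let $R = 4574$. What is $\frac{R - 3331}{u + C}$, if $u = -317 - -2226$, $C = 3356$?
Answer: $\frac{1243}{5265} \approx 0.23609$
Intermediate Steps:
$u = 1909$ ($u = -317 + 2226 = 1909$)
$\frac{R - 3331}{u + C} = \frac{4574 - 3331}{1909 + 3356} = \frac{1243}{5265}$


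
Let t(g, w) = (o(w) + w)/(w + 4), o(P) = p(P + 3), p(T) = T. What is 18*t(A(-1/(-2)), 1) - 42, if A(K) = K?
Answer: -24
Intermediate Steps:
o(P) = 3 + P (o(P) = P + 3 = 3 + P)
t(g, w) = (3 + 2*w)/(4 + w) (t(g, w) = ((3 + w) + w)/(w + 4) = (3 + 2*w)/(4 + w))
18*t(A(-1/(-2)), 1) - 42 = 18*((3 + 2*1)/(4 + 1)) - 42 = 18*((3 + 2)/5) - 42 = 18*((⅕)*5) - 42 = 18*1 - 42 = 18 - 42 = -24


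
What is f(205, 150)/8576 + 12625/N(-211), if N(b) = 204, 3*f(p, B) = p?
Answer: 27071485/437376 ≈ 61.895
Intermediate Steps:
f(p, B) = p/3
f(205, 150)/8576 + 12625/N(-211) = ((1/3)*205)/8576 + 12625/204 = (205/3)*(1/8576) + 12625*(1/204) = 205/25728 + 12625/204 = 27071485/437376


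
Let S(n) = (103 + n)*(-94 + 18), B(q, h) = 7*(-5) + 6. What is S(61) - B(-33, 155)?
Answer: -12435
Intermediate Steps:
B(q, h) = -29 (B(q, h) = -35 + 6 = -29)
S(n) = -7828 - 76*n (S(n) = (103 + n)*(-76) = -7828 - 76*n)
S(61) - B(-33, 155) = (-7828 - 76*61) - 1*(-29) = (-7828 - 4636) + 29 = -12464 + 29 = -12435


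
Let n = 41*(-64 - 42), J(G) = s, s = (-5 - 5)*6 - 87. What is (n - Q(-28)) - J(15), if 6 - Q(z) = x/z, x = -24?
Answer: -29429/7 ≈ -4204.1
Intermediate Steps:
Q(z) = 6 + 24/z (Q(z) = 6 - (-24)/z = 6 + 24/z)
s = -147 (s = -10*6 - 87 = -60 - 87 = -147)
J(G) = -147
n = -4346 (n = 41*(-106) = -4346)
(n - Q(-28)) - J(15) = (-4346 - (6 + 24/(-28))) - 1*(-147) = (-4346 - (6 + 24*(-1/28))) + 147 = (-4346 - (6 - 6/7)) + 147 = (-4346 - 1*36/7) + 147 = (-4346 - 36/7) + 147 = -30458/7 + 147 = -29429/7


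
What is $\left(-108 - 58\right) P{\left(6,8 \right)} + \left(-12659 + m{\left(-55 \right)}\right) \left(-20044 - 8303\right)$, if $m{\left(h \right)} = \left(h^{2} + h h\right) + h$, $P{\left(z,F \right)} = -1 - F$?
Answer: $188905902$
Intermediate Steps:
$m{\left(h \right)} = h + 2 h^{2}$ ($m{\left(h \right)} = \left(h^{2} + h^{2}\right) + h = 2 h^{2} + h = h + 2 h^{2}$)
$\left(-108 - 58\right) P{\left(6,8 \right)} + \left(-12659 + m{\left(-55 \right)}\right) \left(-20044 - 8303\right) = \left(-108 - 58\right) \left(-1 - 8\right) + \left(-12659 - 55 \left(1 + 2 \left(-55\right)\right)\right) \left(-20044 - 8303\right) = - 166 \left(-1 - 8\right) + \left(-12659 - 55 \left(1 - 110\right)\right) \left(-28347\right) = \left(-166\right) \left(-9\right) + \left(-12659 - -5995\right) \left(-28347\right) = 1494 + \left(-12659 + 5995\right) \left(-28347\right) = 1494 - -188904408 = 1494 + 188904408 = 188905902$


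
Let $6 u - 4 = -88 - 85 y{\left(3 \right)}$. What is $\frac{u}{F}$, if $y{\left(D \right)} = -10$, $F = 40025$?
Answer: $\frac{383}{120075} \approx 0.0031897$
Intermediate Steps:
$u = \frac{383}{3}$ ($u = \frac{2}{3} + \frac{-88 - -850}{6} = \frac{2}{3} + \frac{-88 + 850}{6} = \frac{2}{3} + \frac{1}{6} \cdot 762 = \frac{2}{3} + 127 = \frac{383}{3} \approx 127.67$)
$\frac{u}{F} = \frac{383}{3 \cdot 40025} = \frac{383}{3} \cdot \frac{1}{40025} = \frac{383}{120075}$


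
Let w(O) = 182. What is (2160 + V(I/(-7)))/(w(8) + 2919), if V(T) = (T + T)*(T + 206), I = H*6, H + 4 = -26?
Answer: 689760/151949 ≈ 4.5394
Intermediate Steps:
H = -30 (H = -4 - 26 = -30)
I = -180 (I = -30*6 = -180)
V(T) = 2*T*(206 + T) (V(T) = (2*T)*(206 + T) = 2*T*(206 + T))
(2160 + V(I/(-7)))/(w(8) + 2919) = (2160 + 2*(-180/(-7))*(206 - 180/(-7)))/(182 + 2919) = (2160 + 2*(-180*(-⅐))*(206 - 180*(-⅐)))/3101 = (2160 + 2*(180/7)*(206 + 180/7))*(1/3101) = (2160 + 2*(180/7)*(1622/7))*(1/3101) = (2160 + 583920/49)*(1/3101) = (689760/49)*(1/3101) = 689760/151949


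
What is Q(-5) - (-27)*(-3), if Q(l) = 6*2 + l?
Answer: -74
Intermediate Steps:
Q(l) = 12 + l
Q(-5) - (-27)*(-3) = (12 - 5) - (-27)*(-3) = 7 - 1*81 = 7 - 81 = -74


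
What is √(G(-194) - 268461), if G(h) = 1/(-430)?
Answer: I*√49638439330/430 ≈ 518.13*I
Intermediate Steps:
G(h) = -1/430
√(G(-194) - 268461) = √(-1/430 - 268461) = √(-115438231/430) = I*√49638439330/430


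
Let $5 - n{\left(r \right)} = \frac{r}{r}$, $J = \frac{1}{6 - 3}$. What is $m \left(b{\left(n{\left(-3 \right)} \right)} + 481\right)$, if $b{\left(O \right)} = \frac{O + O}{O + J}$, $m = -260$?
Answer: $-125540$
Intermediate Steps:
$J = \frac{1}{3} \approx 0.33333$
$n{\left(r \right)} = 4$ ($n{\left(r \right)} = 5 - \frac{r}{r} = 5 - 1 = 4$)
$b{\left(O \right)} = \frac{2 O}{\frac{1}{3} + O}$ ($b{\left(O \right)} = \frac{O + O}{O + \frac{1}{3}} = \frac{2 O}{\frac{1}{3} + O}$)
$m \left(b{\left(n{\left(-3 \right)} \right)} + 481\right) = - 260 \left(6 \cdot 4 \frac{1}{1 + 3 \cdot 4} + 481\right) = - 260 \left(6 \cdot 4 \frac{1}{1 + 12} + 481\right) = - 260 \left(6 \cdot 4 \cdot \frac{1}{13} + 481\right) = - 260 \left(\frac{24}{13} + 481\right) = \left(-260\right) \frac{6277}{13} = -125540$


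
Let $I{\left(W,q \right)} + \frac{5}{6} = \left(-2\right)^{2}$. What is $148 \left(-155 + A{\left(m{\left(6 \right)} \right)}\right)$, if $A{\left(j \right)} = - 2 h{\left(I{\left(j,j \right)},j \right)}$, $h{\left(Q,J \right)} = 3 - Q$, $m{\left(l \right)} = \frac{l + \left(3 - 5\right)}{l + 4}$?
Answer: $- \frac{68672}{3} \approx -22891.0$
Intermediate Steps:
$I{\left(W,q \right)} = \frac{19}{6}$ ($I{\left(W,q \right)} = - \frac{5}{6} + \left(-2\right)^{2} = - \frac{5}{6} + 4 = \frac{19}{6}$)
$m{\left(l \right)} = \frac{-2 + l}{4 + l}$ ($m{\left(l \right)} = \frac{l - 2}{4 + l} = \frac{-2 + l}{4 + l}$)
$A{\left(j \right)} = \frac{1}{3}$ ($A{\left(j \right)} = - 2 \left(3 - \frac{19}{6}\right) = \left(-2\right) \left(- \frac{1}{6}\right) = \frac{1}{3}$)
$148 \left(-155 + A{\left(m{\left(6 \right)} \right)}\right) = 148 \left(-155 + \frac{1}{3}\right) = 148 \left(- \frac{464}{3}\right) = - \frac{68672}{3}$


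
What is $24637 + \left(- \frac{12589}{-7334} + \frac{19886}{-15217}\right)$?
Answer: $\frac{2749571336375}{111601478} \approx 24637.0$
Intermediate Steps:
$24637 + \left(- \frac{12589}{-7334} + \frac{19886}{-15217}\right) = 24637 + \left(\left(-12589\right) \left(- \frac{1}{7334}\right) + 19886 \left(- \frac{1}{15217}\right)\right) = 24637 + \left(\frac{12589}{7334} - \frac{19886}{15217}\right) = 24637 + \frac{45722889}{111601478} = \frac{2749571336375}{111601478}$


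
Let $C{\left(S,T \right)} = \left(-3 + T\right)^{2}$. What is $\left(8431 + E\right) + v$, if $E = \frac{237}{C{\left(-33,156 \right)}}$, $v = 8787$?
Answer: $\frac{134352133}{7803} \approx 17218.0$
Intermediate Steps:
$E = \frac{79}{7803}$ ($E = \frac{237}{\left(-3 + 156\right)^{2}} = \frac{237}{153^{2}} = \frac{237}{23409} = 237 \cdot \frac{1}{23409} = \frac{79}{7803} \approx 0.010124$)
$\left(8431 + E\right) + v = \left(8431 + \frac{79}{7803}\right) + 8787 = \frac{65787172}{7803} + 8787 = \frac{134352133}{7803}$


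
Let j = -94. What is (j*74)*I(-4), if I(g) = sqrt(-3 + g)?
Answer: -6956*I*sqrt(7) ≈ -18404.0*I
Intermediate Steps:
(j*74)*I(-4) = (-94*74)*sqrt(-3 - 4) = -6956*I*sqrt(7)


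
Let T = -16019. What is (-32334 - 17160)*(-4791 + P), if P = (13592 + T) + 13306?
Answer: -301319472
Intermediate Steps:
P = 10879 (P = (13592 - 16019) + 13306 = -2427 + 13306 = 10879)
(-32334 - 17160)*(-4791 + P) = (-32334 - 17160)*(-4791 + 10879) = -49494*6088 = -301319472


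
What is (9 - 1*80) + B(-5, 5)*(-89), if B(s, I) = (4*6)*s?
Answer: 10609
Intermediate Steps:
B(s, I) = 24*s
(9 - 1*80) + B(-5, 5)*(-89) = (9 - 1*80) + (24*(-5))*(-89) = (9 - 80) - 120*(-89) = -71 + 10680 = 10609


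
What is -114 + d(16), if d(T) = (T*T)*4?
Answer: 910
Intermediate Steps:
d(T) = 4*T**2 (d(T) = T**2*4 = 4*T**2)
-114 + d(16) = -114 + 4*16**2 = -114 + 4*256 = -114 + 1024 = 910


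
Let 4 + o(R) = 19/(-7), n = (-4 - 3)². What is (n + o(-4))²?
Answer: 87616/49 ≈ 1788.1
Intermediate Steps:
n = 49 (n = (-7)² = 49)
o(R) = -47/7 (o(R) = -4 + 19/(-7) = -4 + 19*(-⅐) = -4 - 19/7 = -47/7)
(n + o(-4))² = (49 - 47/7)² = (296/7)² = 87616/49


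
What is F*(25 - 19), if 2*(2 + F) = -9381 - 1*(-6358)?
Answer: -9081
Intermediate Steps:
F = -3027/2 (F = -2 + (-9381 - 1*(-6358))/2 = -2 + (-9381 + 6358)/2 = -2 + (1/2)*(-3023) = -2 - 3023/2 = -3027/2 ≈ -1513.5)
F*(25 - 19) = -3027*(25 - 19)/2 = -3027/2*6 = -9081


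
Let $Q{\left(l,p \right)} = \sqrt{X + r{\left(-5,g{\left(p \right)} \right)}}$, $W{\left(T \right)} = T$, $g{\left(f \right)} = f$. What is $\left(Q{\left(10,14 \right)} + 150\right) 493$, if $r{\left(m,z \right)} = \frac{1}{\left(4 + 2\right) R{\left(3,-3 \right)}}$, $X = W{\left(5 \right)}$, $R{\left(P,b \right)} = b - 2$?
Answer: $73950 + \frac{493 \sqrt{4470}}{30} \approx 75049.0$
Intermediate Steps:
$R{\left(P,b \right)} = -2 + b$
$X = 5$
$r{\left(m,z \right)} = - \frac{1}{30}$ ($r{\left(m,z \right)} = \frac{1}{\left(4 + 2\right) \left(-2 - 3\right)} = \frac{1}{6 \left(-5\right)} = \frac{1}{-30} = - \frac{1}{30}$)
$Q{\left(l,p \right)} = \frac{\sqrt{4470}}{30}$ ($Q{\left(l,p \right)} = \sqrt{5 - \frac{1}{30}} = \sqrt{\frac{149}{30}} = \frac{\sqrt{4470}}{30}$)
$\left(Q{\left(10,14 \right)} + 150\right) 493 = \left(\frac{\sqrt{4470}}{30} + 150\right) 493 = \left(150 + \frac{\sqrt{4470}}{30}\right) 493 = 73950 + \frac{493 \sqrt{4470}}{30}$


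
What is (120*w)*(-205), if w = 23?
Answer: -565800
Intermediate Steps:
(120*w)*(-205) = (120*23)*(-205) = 2760*(-205) = -565800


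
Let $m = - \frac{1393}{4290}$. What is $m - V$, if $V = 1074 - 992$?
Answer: $- \frac{353173}{4290} \approx -82.325$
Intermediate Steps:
$V = 82$
$m = - \frac{1393}{4290}$ ($m = \left(-1393\right) \frac{1}{4290} = - \frac{1393}{4290} \approx -0.32471$)
$m - V = - \frac{1393}{4290} - 82 = - \frac{353173}{4290}$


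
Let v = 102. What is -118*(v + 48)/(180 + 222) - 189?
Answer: -15613/67 ≈ -233.03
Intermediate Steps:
-118*(v + 48)/(180 + 222) - 189 = -118*(102 + 48)/(180 + 222) - 189 = -17700/402 - 189 = -118*25/67 - 189 = -2950/67 - 189 = -15613/67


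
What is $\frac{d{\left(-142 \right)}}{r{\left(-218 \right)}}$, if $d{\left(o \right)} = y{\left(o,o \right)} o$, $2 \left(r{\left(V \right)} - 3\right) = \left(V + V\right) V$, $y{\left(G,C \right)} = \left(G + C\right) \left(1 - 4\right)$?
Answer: $- \frac{120984}{47527} \approx -2.5456$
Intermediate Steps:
$y{\left(G,C \right)} = - 3 C - 3 G$ ($y{\left(G,C \right)} = \left(C + G\right) \left(-3\right) = - 3 C - 3 G$)
$r{\left(V \right)} = 3 + V^{2}$ ($r{\left(V \right)} = 3 + \frac{\left(V + V\right) V}{2} = 3 + \frac{2 V V}{2} = 3 + \frac{2 V^{2}}{2} = 3 + V^{2}$)
$d{\left(o \right)} = - 6 o^{2}$ ($d{\left(o \right)} = \left(- 3 o - 3 o\right) o = - 6 o o = - 6 o^{2}$)
$\frac{d{\left(-142 \right)}}{r{\left(-218 \right)}} = \frac{\left(-6\right) \left(-142\right)^{2}}{3 + \left(-218\right)^{2}} = \frac{\left(-6\right) 20164}{3 + 47524} = - \frac{120984}{47527}$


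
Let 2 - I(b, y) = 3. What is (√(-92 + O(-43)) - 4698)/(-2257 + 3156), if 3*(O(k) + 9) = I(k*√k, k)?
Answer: -162/31 + 4*I*√57/2697 ≈ -5.2258 + 0.011197*I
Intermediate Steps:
I(b, y) = -1 (I(b, y) = 2 - 1*3 = 2 - 3 = -1)
O(k) = -28/3 (O(k) = -9 + (⅓)*(-1) = -9 - ⅓ = -28/3)
(√(-92 + O(-43)) - 4698)/(-2257 + 3156) = (√(-92 - 28/3) - 4698)/(-2257 + 3156) = (√(-304/3) - 4698)/899 = (4*I*√57/3 - 4698)*(1/899) = (-4698 + 4*I*√57/3)*(1/899) = -162/31 + 4*I*√57/2697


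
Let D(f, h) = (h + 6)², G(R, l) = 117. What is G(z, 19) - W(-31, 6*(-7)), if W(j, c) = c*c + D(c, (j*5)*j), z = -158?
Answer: -23147368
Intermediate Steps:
D(f, h) = (6 + h)²
W(j, c) = c² + (6 + 5*j²)² (W(j, c) = c*c + (6 + (j*5)*j)² = c² + (6 + (5*j)*j)² = c² + (6 + 5*j²)²)
G(z, 19) - W(-31, 6*(-7)) = 117 - ((6*(-7))² + (6 + 5*(-31)²)²) = 117 - ((-42)² + (6 + 5*961)²) = 117 - (1764 + (6 + 4805)²) = 117 - (1764 + 4811²) = 117 - (1764 + 23145721) = 117 - 1*23147485 = 117 - 23147485 = -23147368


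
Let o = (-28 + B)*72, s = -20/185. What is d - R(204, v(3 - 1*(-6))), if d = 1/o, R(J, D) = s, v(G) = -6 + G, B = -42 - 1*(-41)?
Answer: 8315/77256 ≈ 0.10763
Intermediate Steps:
B = -1 (B = -42 + 41 = -1)
s = -4/37 (s = -20*1/185 = -4/37 ≈ -0.10811)
R(J, D) = -4/37
o = -2088 (o = (-28 - 1)*72 = -29*72 = -2088)
d = -1/2088 (d = 1/(-2088) = -1/2088 ≈ -0.00047893)
d - R(204, v(3 - 1*(-6))) = -1/2088 - 1*(-4/37) = -1/2088 + 4/37 = 8315/77256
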